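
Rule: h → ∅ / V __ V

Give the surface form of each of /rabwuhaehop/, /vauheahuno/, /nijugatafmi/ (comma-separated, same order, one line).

rabwuaeop, vaueauno, nijugatafmi

/rabwuhaehop/: /h/ occurs between vowels /u/ and /a/, so it deletes. /h/ occurs between vowels /e/ and /o/, so it deletes. → [rabwuaeop].
/vauheahuno/: /h/ occurs between vowels /u/ and /e/, so it deletes. /h/ occurs between vowels /a/ and /u/, so it deletes. → [vaueauno].
/nijugatafmi/: the rule's environment is not met; surfaces unchanged as [nijugatafmi].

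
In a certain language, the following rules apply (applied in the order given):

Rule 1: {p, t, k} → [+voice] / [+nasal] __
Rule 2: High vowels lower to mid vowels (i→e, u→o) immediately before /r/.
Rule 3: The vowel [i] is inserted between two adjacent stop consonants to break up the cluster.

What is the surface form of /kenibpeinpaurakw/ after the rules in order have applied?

kenibipeinbaorakw

Rule 1 (post-nasal voicing): /p/ is a voiceless stop immediately after the nasal /n/, so it voices to [b]. /kenibpeinpaurakw/ → kenibpeinbaurakw.
Rule 2 (pre-rhotic lowering): /u/ is a high vowel immediately before /r/, so it lowers to [o]. /kenibpeinbaurakw/ → kenibpeinbaorakw.
Rule 3 (stop-cluster i-epenthesis): /b/ and /p/ form a stop–stop cluster, so [i] is inserted between them. /kenibpeinbaorakw/ → kenibipeinbaorakw.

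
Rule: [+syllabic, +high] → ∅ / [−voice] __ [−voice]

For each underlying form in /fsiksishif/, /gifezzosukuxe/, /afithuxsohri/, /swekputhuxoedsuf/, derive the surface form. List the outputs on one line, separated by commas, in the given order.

fsksshf, gifezzoskxe, afthxsohri, swekpthxoedsf

/fsiksishif/: /i/ is a high vowel flanked by voiceless consonants /s/ and /k/, so it deletes. /i/ is a high vowel flanked by voiceless consonants /s/ and /s/, so it deletes. /i/ is a high vowel flanked by voiceless consonants /h/ and /f/, so it deletes. → [fsksshf].
/gifezzosukuxe/: /u/ is a high vowel flanked by voiceless consonants /s/ and /k/, so it deletes. /u/ is a high vowel flanked by voiceless consonants /k/ and /x/, so it deletes. → [gifezzoskxe].
/afithuxsohri/: /i/ is a high vowel flanked by voiceless consonants /f/ and /t/, so it deletes. /u/ is a high vowel flanked by voiceless consonants /h/ and /x/, so it deletes. → [afthxsohri].
/swekputhuxoedsuf/: /u/ is a high vowel flanked by voiceless consonants /p/ and /t/, so it deletes. /u/ is a high vowel flanked by voiceless consonants /h/ and /x/, so it deletes. /u/ is a high vowel flanked by voiceless consonants /s/ and /f/, so it deletes. → [swekpthxoedsf].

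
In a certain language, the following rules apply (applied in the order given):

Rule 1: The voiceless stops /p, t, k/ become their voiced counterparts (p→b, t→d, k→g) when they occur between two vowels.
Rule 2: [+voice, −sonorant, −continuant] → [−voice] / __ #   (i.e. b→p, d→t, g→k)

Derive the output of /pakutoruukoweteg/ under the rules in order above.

Rule 1 (intervocalic voicing): /k/ is a voiceless stop between vowels /a/ and /u/, so it voices to [g]. /t/ is a voiceless stop between vowels /u/ and /o/, so it voices to [d]. /k/ is a voiceless stop between vowels /u/ and /o/, so it voices to [g]. /t/ is a voiceless stop between vowels /e/ and /e/, so it voices to [d]. /pakutoruukoweteg/ → pagudoruugowedeg.
Rule 2 (final devoicing): /g/ is a voiced stop in word-final position, so it devoices to [k]. /pagudoruugowedeg/ → pagudoruugowedek.

pagudoruugowedek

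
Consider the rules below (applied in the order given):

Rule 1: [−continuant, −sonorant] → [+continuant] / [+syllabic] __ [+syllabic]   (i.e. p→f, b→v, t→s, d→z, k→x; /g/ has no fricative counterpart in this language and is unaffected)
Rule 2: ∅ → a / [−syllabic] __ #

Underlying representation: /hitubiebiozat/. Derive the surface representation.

Rule 1 (intervocalic spirantization): /t/ is a stop between vowels /i/ and /u/, so it spirantizes to the fricative [s]. /b/ is a stop between vowels /u/ and /i/, so it spirantizes to the fricative [v]. /b/ is a stop between vowels /e/ and /i/, so it spirantizes to the fricative [v]. /hitubiebiozat/ → hisuvieviozat.
Rule 2 (final a-epenthesis): the form ends in the consonant /t/, so [a] is inserted word-finally. /hisuvieviozat/ → hisuvieviozata.

hisuvieviozata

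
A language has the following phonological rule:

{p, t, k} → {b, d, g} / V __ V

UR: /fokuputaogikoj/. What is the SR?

fogubudaogigoj

/k/ is a voiceless stop between vowels /o/ and /u/, so it voices to [g].
/p/ is a voiceless stop between vowels /u/ and /u/, so it voices to [b].
/t/ is a voiceless stop between vowels /u/ and /a/, so it voices to [d].
/k/ is a voiceless stop between vowels /i/ and /o/, so it voices to [g].
Surface form: [fogubudaogigoj].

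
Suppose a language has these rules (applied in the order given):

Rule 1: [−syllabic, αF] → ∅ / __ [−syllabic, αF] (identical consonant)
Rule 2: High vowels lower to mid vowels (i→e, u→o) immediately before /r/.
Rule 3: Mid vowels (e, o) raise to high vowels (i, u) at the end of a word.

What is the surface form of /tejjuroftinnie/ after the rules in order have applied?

Rule 1 (degemination): /jj/ is a geminate; the first /j/ deletes. /nn/ is a geminate; the first /n/ deletes. /tejjuroftinnie/ → tejuroftinie.
Rule 2 (pre-rhotic lowering): /u/ is a high vowel immediately before /r/, so it lowers to [o]. /tejuroftinie/ → tejoroftinie.
Rule 3 (final vowel raising): /e/ is a mid vowel in word-final position, so it raises to [i]. /tejoroftinie/ → tejoroftinii.

tejoroftinii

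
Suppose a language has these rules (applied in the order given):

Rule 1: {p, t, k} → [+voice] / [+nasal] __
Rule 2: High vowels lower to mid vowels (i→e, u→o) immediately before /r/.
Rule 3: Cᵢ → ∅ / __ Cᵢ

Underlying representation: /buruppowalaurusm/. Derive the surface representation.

borupowalaorusm

Rule 1 (post-nasal voicing): no segment meets the environment; /buruppowalaurusm/ is unchanged.
Rule 2 (pre-rhotic lowering): /u/ is a high vowel immediately before /r/, so it lowers to [o]. /u/ is a high vowel immediately before /r/, so it lowers to [o]. /buruppowalaurusm/ → boruppowalaorusm.
Rule 3 (degemination): /pp/ is a geminate; the first /p/ deletes. /boruppowalaorusm/ → borupowalaorusm.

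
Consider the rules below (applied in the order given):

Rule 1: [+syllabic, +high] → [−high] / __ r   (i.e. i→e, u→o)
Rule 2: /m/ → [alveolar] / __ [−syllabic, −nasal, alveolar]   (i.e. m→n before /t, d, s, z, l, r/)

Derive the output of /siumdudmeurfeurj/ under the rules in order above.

Rule 1 (pre-rhotic lowering): /u/ is a high vowel immediately before /r/, so it lowers to [o]. /u/ is a high vowel immediately before /r/, so it lowers to [o]. /siumdudmeurfeurj/ → siumdudmeorfeorj.
Rule 2 (nasal place assimilation): /m/ precedes the alveolar consonant /d/, so it assimilates in place to [n]. /siumdudmeorfeorj/ → siundudmeorfeorj.

siundudmeorfeorj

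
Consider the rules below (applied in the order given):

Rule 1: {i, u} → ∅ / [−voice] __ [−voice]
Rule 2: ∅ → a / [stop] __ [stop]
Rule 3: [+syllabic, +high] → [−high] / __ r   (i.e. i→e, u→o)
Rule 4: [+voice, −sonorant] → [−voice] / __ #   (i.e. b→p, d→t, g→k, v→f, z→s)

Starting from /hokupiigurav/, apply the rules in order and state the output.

hokapiigoraf

Rule 1 (high vowel syncope): /u/ is a high vowel flanked by voiceless consonants /k/ and /p/, so it deletes. /hokupiigurav/ → hokpiigurav.
Rule 2 (stop-cluster a-epenthesis): /k/ and /p/ form a stop–stop cluster, so [a] is inserted between them. /hokpiigurav/ → hokapiigurav.
Rule 3 (pre-rhotic lowering): /u/ is a high vowel immediately before /r/, so it lowers to [o]. /hokapiigurav/ → hokapiigorav.
Rule 4 (final devoicing): /v/ is a voiced obstruent in word-final position, so it devoices to [f]. /hokapiigorav/ → hokapiigoraf.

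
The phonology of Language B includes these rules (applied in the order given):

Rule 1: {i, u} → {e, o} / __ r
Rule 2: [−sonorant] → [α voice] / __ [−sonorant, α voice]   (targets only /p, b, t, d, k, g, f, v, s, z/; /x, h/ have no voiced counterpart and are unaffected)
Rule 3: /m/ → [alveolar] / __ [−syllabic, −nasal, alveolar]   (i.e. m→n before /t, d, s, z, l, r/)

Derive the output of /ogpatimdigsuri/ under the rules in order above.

Rule 1 (pre-rhotic lowering): /u/ is a high vowel immediately before /r/, so it lowers to [o]. /ogpatimdigsuri/ → ogpatimdigsori.
Rule 2 (regressive voicing assimilation): /g/ precedes the voiceless obstruent /p/, so it devoices to [k] by assimilation. /g/ precedes the voiceless obstruent /s/, so it devoices to [k] by assimilation. /ogpatimdigsori/ → okpatimdiksori.
Rule 3 (nasal place assimilation): /m/ precedes the alveolar consonant /d/, so it assimilates in place to [n]. /okpatimdiksori/ → okpatindiksori.

okpatindiksori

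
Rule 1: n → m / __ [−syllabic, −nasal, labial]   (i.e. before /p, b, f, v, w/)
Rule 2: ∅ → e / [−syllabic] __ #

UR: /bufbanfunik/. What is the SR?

Rule 1 (nasal place assimilation): /n/ precedes the labial consonant /f/, so it assimilates in place to [m]. /bufbanfunik/ → bufbamfunik.
Rule 2 (final e-epenthesis): the form ends in the consonant /k/, so [e] is inserted word-finally. /bufbamfunik/ → bufbamfunike.

bufbamfunike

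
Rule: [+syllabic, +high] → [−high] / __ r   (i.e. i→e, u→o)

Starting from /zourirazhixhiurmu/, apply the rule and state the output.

/u/ is a high vowel immediately before /r/, so it lowers to [o].
/i/ is a high vowel immediately before /r/, so it lowers to [e].
/u/ is a high vowel immediately before /r/, so it lowers to [o].
The other instances of /i/, /u/ do not occur in the required environment and remain unchanged.
Surface form: [zoorerazhixhiormu].

zoorerazhixhiormu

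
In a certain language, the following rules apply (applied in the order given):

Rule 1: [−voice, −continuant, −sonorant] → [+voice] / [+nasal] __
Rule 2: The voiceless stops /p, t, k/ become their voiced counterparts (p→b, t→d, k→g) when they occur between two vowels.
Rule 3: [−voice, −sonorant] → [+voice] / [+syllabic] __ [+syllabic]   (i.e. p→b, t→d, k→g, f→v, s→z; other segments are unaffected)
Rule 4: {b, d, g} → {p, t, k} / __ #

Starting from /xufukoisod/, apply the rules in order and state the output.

xuvugoizot

Rule 1 (post-nasal voicing): no segment meets the environment; /xufukoisod/ is unchanged.
Rule 2 (intervocalic voicing): /k/ is a voiceless stop between vowels /u/ and /o/, so it voices to [g]. /xufukoisod/ → xufugoisod.
Rule 3 (intervocalic voicing): /f/ is a voiceless obstruent between vowels /u/ and /u/, so it voices to [v]. /s/ is a voiceless obstruent between vowels /i/ and /o/, so it voices to [z]. /xufugoisod/ → xuvugoizod.
Rule 4 (final devoicing): /d/ is a voiced stop in word-final position, so it devoices to [t]. /xuvugoizod/ → xuvugoizot.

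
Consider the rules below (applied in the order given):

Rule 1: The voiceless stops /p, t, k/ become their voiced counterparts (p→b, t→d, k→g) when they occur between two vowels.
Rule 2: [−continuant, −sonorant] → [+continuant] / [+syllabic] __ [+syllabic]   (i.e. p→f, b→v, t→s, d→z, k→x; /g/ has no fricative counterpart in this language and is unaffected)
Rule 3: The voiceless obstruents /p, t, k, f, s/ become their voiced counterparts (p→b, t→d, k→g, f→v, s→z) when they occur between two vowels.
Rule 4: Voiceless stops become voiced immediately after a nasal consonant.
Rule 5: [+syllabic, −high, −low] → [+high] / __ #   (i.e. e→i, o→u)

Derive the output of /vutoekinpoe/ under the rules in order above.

vuzoeginboi

Rule 1 (intervocalic voicing): /t/ is a voiceless stop between vowels /u/ and /o/, so it voices to [d]. /k/ is a voiceless stop between vowels /e/ and /i/, so it voices to [g]. /vutoekinpoe/ → vudoeginpoe.
Rule 2 (intervocalic spirantization): /d/ is a stop between vowels /u/ and /o/, so it spirantizes to the fricative [z]. /vudoeginpoe/ → vuzoeginpoe.
Rule 3 (intervocalic voicing): no segment meets the environment; /vuzoeginpoe/ is unchanged.
Rule 4 (post-nasal voicing): /p/ is a voiceless stop immediately after the nasal /n/, so it voices to [b]. /vuzoeginpoe/ → vuzoeginboe.
Rule 5 (final vowel raising): /e/ is a mid vowel in word-final position, so it raises to [i]. /vuzoeginboe/ → vuzoeginboi.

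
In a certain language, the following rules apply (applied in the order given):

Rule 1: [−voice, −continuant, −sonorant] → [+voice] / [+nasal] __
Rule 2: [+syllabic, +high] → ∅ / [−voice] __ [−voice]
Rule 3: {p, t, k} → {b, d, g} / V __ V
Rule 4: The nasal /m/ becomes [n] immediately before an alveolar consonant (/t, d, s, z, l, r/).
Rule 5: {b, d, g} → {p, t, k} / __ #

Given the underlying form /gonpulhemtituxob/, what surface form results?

Rule 1 (post-nasal voicing): /p/ is a voiceless stop immediately after the nasal /n/, so it voices to [b]. /t/ is a voiceless stop immediately after the nasal /m/, so it voices to [d]. /gonpulhemtituxob/ → gonbulhemdituxob.
Rule 2 (high vowel syncope): /u/ is a high vowel flanked by voiceless consonants /t/ and /x/, so it deletes. /gonbulhemdituxob/ → gonbulhemditxob.
Rule 3 (intervocalic voicing): no segment meets the environment; /gonbulhemditxob/ is unchanged.
Rule 4 (nasal place assimilation): /m/ precedes the alveolar consonant /d/, so it assimilates in place to [n]. /gonbulhemditxob/ → gonbulhenditxob.
Rule 5 (final devoicing): /b/ is a voiced stop in word-final position, so it devoices to [p]. /gonbulhenditxob/ → gonbulhenditxop.

gonbulhenditxop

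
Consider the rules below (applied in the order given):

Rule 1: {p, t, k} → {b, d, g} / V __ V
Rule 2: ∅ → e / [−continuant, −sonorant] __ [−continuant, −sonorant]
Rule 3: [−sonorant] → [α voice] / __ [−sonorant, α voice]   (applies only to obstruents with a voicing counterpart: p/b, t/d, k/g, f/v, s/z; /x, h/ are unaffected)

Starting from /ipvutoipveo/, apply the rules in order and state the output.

Rule 1 (intervocalic voicing): /t/ is a voiceless stop between vowels /u/ and /o/, so it voices to [d]. /ipvutoipveo/ → ipvudoipveo.
Rule 2 (stop-cluster e-epenthesis): no segment meets the environment; /ipvudoipveo/ is unchanged.
Rule 3 (regressive voicing assimilation): /p/ precedes the voiced obstruent /v/, so it voices to [b] by assimilation. /p/ precedes the voiced obstruent /v/, so it voices to [b] by assimilation. /ipvudoipveo/ → ibvudoibveo.

ibvudoibveo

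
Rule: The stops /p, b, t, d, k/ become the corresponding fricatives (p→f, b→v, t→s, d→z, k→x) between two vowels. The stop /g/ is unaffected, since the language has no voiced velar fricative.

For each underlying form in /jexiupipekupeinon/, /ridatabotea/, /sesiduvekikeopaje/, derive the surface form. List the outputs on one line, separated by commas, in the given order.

jexiufifexufeinon, rizasavosea, sesizuvexixeofaje

/jexiupipekupeinon/: /p/ is a stop between vowels /u/ and /i/, so it spirantizes to the fricative [f]. /p/ is a stop between vowels /i/ and /e/, so it spirantizes to the fricative [f]. /k/ is a stop between vowels /e/ and /u/, so it spirantizes to the fricative [x]. /p/ is a stop between vowels /u/ and /e/, so it spirantizes to the fricative [f]. → [jexiufifexufeinon].
/ridatabotea/: /d/ is a stop between vowels /i/ and /a/, so it spirantizes to the fricative [z]. /t/ is a stop between vowels /a/ and /a/, so it spirantizes to the fricative [s]. /b/ is a stop between vowels /a/ and /o/, so it spirantizes to the fricative [v]. /t/ is a stop between vowels /o/ and /e/, so it spirantizes to the fricative [s]. → [rizasavosea].
/sesiduvekikeopaje/: /d/ is a stop between vowels /i/ and /u/, so it spirantizes to the fricative [z]. /k/ is a stop between vowels /e/ and /i/, so it spirantizes to the fricative [x]. /k/ is a stop between vowels /i/ and /e/, so it spirantizes to the fricative [x]. /p/ is a stop between vowels /o/ and /a/, so it spirantizes to the fricative [f]. → [sesizuvexixeofaje].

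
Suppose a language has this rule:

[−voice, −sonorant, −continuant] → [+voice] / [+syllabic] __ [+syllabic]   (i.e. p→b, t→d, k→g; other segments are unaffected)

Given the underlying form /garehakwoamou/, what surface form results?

garehakwoamou

No segment of /garehakwoamou/ meets the structural description of the rule, so the form surfaces unchanged.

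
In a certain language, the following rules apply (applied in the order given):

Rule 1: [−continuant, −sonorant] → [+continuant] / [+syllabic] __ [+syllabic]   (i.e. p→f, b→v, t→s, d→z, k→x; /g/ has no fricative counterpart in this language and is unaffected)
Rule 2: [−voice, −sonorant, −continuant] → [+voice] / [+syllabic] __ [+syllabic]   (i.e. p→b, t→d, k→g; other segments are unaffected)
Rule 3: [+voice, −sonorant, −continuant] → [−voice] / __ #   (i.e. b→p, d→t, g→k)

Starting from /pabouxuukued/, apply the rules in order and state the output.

pavouxuuxuet

Rule 1 (intervocalic spirantization): /b/ is a stop between vowels /a/ and /o/, so it spirantizes to the fricative [v]. /k/ is a stop between vowels /u/ and /u/, so it spirantizes to the fricative [x]. /pabouxuukued/ → pavouxuuxued.
Rule 2 (intervocalic voicing): no segment meets the environment; /pavouxuuxued/ is unchanged.
Rule 3 (final devoicing): /d/ is a voiced stop in word-final position, so it devoices to [t]. /pavouxuuxued/ → pavouxuuxuet.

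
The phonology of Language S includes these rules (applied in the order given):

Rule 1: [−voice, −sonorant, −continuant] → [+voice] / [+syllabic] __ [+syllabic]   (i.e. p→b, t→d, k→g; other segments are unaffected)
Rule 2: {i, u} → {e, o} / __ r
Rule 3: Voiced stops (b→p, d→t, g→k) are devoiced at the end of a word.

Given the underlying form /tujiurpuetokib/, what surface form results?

Rule 1 (intervocalic voicing): /t/ is a voiceless stop between vowels /e/ and /o/, so it voices to [d]. /k/ is a voiceless stop between vowels /o/ and /i/, so it voices to [g]. /tujiurpuetokib/ → tujiurpuedogib.
Rule 2 (pre-rhotic lowering): /u/ is a high vowel immediately before /r/, so it lowers to [o]. /tujiurpuedogib/ → tujiorpuedogib.
Rule 3 (final devoicing): /b/ is a voiced stop in word-final position, so it devoices to [p]. /tujiorpuedogib/ → tujiorpuedogip.

tujiorpuedogip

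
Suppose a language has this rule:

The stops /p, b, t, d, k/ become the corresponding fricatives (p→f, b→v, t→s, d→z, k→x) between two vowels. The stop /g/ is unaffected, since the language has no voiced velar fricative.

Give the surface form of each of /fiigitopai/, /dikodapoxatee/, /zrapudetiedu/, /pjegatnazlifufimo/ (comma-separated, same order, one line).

fiigisofai, dixozafoxasee, zrafuzesiezu, pjegatnazlifufimo

/fiigitopai/: /t/ is a stop between vowels /i/ and /o/, so it spirantizes to the fricative [s]. /p/ is a stop between vowels /o/ and /a/, so it spirantizes to the fricative [f]. → [fiigisofai].
/dikodapoxatee/: /k/ is a stop between vowels /i/ and /o/, so it spirantizes to the fricative [x]. /d/ is a stop between vowels /o/ and /a/, so it spirantizes to the fricative [z]. /p/ is a stop between vowels /a/ and /o/, so it spirantizes to the fricative [f]. /t/ is a stop between vowels /a/ and /e/, so it spirantizes to the fricative [s]. → [dixozafoxasee].
/zrapudetiedu/: /p/ is a stop between vowels /a/ and /u/, so it spirantizes to the fricative [f]. /d/ is a stop between vowels /u/ and /e/, so it spirantizes to the fricative [z]. /t/ is a stop between vowels /e/ and /i/, so it spirantizes to the fricative [s]. /d/ is a stop between vowels /e/ and /u/, so it spirantizes to the fricative [z]. → [zrafuzesiezu].
/pjegatnazlifufimo/: the rule's environment is not met; surfaces unchanged as [pjegatnazlifufimo].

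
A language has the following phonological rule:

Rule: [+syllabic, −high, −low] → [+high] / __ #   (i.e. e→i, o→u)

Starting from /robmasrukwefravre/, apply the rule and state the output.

robmasrukwefravri

Scanning /robmasrukwefravre/: /o/ at position 2 is not in the conditioning environment; /e/ at position 11 is not in the conditioning environment; /e/ is a mid vowel in word-final position, so it raises to [i].
Result: [robmasrukwefravri].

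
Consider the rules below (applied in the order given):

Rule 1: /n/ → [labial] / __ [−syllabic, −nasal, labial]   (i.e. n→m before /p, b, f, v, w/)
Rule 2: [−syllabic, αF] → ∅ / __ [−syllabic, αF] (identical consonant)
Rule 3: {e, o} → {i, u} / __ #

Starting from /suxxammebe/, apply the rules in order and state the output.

Rule 1 (nasal place assimilation): no segment meets the environment; /suxxammebe/ is unchanged.
Rule 2 (degemination): /xx/ is a geminate; the first /x/ deletes. /mm/ is a geminate; the first /m/ deletes. /suxxammebe/ → suxamebe.
Rule 3 (final vowel raising): /e/ is a mid vowel in word-final position, so it raises to [i]. /suxamebe/ → suxamebi.

suxamebi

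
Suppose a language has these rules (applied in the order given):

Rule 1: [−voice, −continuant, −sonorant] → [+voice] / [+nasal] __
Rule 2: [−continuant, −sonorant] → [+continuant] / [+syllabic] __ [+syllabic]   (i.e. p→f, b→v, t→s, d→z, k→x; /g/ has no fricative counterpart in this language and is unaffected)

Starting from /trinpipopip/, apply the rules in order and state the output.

Rule 1 (post-nasal voicing): /p/ is a voiceless stop immediately after the nasal /n/, so it voices to [b]. /trinpipopip/ → trinbipopip.
Rule 2 (intervocalic spirantization): /p/ is a stop between vowels /i/ and /o/, so it spirantizes to the fricative [f]. /p/ is a stop between vowels /o/ and /i/, so it spirantizes to the fricative [f]. /trinbipopip/ → trinbifofip.

trinbifofip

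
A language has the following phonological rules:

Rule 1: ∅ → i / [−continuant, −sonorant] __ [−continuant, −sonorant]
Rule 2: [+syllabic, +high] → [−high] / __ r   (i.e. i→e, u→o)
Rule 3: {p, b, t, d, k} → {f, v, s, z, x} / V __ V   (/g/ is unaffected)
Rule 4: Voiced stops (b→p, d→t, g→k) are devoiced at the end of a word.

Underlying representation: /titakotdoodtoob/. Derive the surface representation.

tisaxosizoozisoop

Rule 1 (stop-cluster i-epenthesis): /t/ and /d/ form a stop–stop cluster, so [i] is inserted between them. /d/ and /t/ form a stop–stop cluster, so [i] is inserted between them. /titakotdoodtoob/ → titakotidooditoob.
Rule 2 (pre-rhotic lowering): no segment meets the environment; /titakotidooditoob/ is unchanged.
Rule 3 (intervocalic spirantization): /t/ is a stop between vowels /i/ and /a/, so it spirantizes to the fricative [s]. /k/ is a stop between vowels /a/ and /o/, so it spirantizes to the fricative [x]. /t/ is a stop between vowels /o/ and /i/, so it spirantizes to the fricative [s]. /d/ is a stop between vowels /i/ and /o/, so it spirantizes to the fricative [z]. /d/ is a stop between vowels /o/ and /i/, so it spirantizes to the fricative [z]. /t/ is a stop between vowels /i/ and /o/, so it spirantizes to the fricative [s]. /titakotidooditoob/ → tisaxosizoozisoob.
Rule 4 (final devoicing): /b/ is a voiced stop in word-final position, so it devoices to [p]. /tisaxosizoozisoob/ → tisaxosizoozisoop.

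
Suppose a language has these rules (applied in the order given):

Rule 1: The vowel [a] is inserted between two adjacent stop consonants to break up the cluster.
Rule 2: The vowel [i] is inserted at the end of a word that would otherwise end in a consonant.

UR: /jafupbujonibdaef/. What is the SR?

Rule 1 (stop-cluster a-epenthesis): /p/ and /b/ form a stop–stop cluster, so [a] is inserted between them. /b/ and /d/ form a stop–stop cluster, so [a] is inserted between them. /jafupbujonibdaef/ → jafupabujonibadaef.
Rule 2 (final i-epenthesis): the form ends in the consonant /f/, so [i] is inserted word-finally. /jafupabujonibadaef/ → jafupabujonibadaefi.

jafupabujonibadaefi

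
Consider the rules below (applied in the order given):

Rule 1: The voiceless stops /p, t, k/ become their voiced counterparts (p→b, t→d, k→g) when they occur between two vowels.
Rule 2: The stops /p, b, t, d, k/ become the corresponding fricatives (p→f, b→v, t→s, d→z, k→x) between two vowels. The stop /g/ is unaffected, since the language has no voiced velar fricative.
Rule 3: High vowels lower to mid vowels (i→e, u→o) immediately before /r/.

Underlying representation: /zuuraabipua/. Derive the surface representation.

Rule 1 (intervocalic voicing): /p/ is a voiceless stop between vowels /i/ and /u/, so it voices to [b]. /zuuraabipua/ → zuuraabibua.
Rule 2 (intervocalic spirantization): /b/ is a stop between vowels /a/ and /i/, so it spirantizes to the fricative [v]. /b/ is a stop between vowels /i/ and /u/, so it spirantizes to the fricative [v]. /zuuraabibua/ → zuuraavivua.
Rule 3 (pre-rhotic lowering): /u/ is a high vowel immediately before /r/, so it lowers to [o]. /zuuraavivua/ → zuoraavivua.

zuoraavivua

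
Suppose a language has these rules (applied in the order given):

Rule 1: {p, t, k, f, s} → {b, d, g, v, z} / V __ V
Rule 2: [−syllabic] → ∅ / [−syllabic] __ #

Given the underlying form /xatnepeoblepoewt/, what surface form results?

Rule 1 (intervocalic voicing): /p/ is a voiceless obstruent between vowels /e/ and /e/, so it voices to [b]. /p/ is a voiceless obstruent between vowels /e/ and /o/, so it voices to [b]. /xatnepeoblepoewt/ → xatnebeobleboewt.
Rule 2 (final cluster simplification): /t/ is the second consonant of a word-final cluster /wt/, so it deletes. /xatnebeobleboewt/ → xatnebeobleboew.

xatnebeobleboew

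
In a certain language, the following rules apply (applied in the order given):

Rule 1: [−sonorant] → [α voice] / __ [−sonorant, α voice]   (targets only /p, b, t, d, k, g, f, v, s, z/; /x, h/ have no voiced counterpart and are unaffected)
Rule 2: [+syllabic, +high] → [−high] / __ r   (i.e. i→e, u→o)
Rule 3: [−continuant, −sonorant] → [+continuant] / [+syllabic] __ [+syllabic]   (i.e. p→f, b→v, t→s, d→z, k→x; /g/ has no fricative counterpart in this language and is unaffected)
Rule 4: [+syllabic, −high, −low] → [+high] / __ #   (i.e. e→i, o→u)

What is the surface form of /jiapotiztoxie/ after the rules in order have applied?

jiafosistoxii

Rule 1 (regressive voicing assimilation): /z/ precedes the voiceless obstruent /t/, so it devoices to [s] by assimilation. /jiapotiztoxie/ → jiapotistoxie.
Rule 2 (pre-rhotic lowering): no segment meets the environment; /jiapotistoxie/ is unchanged.
Rule 3 (intervocalic spirantization): /p/ is a stop between vowels /a/ and /o/, so it spirantizes to the fricative [f]. /t/ is a stop between vowels /o/ and /i/, so it spirantizes to the fricative [s]. /jiapotistoxie/ → jiafosistoxie.
Rule 4 (final vowel raising): /e/ is a mid vowel in word-final position, so it raises to [i]. /jiafosistoxie/ → jiafosistoxii.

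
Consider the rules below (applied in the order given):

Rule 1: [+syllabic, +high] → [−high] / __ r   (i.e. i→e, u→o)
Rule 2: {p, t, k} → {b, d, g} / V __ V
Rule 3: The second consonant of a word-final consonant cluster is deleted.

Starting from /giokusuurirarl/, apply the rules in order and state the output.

giogusuorerar

Rule 1 (pre-rhotic lowering): /u/ is a high vowel immediately before /r/, so it lowers to [o]. /i/ is a high vowel immediately before /r/, so it lowers to [e]. /giokusuurirarl/ → giokusuorerarl.
Rule 2 (intervocalic voicing): /k/ is a voiceless stop between vowels /o/ and /u/, so it voices to [g]. /giokusuorerarl/ → giogusuorerarl.
Rule 3 (final cluster simplification): /l/ is the second consonant of a word-final cluster /rl/, so it deletes. /giogusuorerarl/ → giogusuorerar.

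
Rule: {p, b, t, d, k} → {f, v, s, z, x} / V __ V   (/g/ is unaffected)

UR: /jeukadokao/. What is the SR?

jeuxazoxao

/k/ is a stop between vowels /u/ and /a/, so it spirantizes to the fricative [x].
/d/ is a stop between vowels /a/ and /o/, so it spirantizes to the fricative [z].
/k/ is a stop between vowels /o/ and /a/, so it spirantizes to the fricative [x].
Surface form: [jeuxazoxao].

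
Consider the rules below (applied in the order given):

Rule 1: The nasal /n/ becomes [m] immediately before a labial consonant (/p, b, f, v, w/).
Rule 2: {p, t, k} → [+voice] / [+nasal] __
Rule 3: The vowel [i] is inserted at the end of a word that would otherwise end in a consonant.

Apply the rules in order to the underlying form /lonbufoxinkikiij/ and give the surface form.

Rule 1 (nasal place assimilation): /n/ precedes the labial consonant /b/, so it assimilates in place to [m]. /lonbufoxinkikiij/ → lombufoxinkikiij.
Rule 2 (post-nasal voicing): /k/ is a voiceless stop immediately after the nasal /n/, so it voices to [g]. /lombufoxinkikiij/ → lombufoxingikiij.
Rule 3 (final i-epenthesis): the form ends in the consonant /j/, so [i] is inserted word-finally. /lombufoxingikiij/ → lombufoxingikiiji.

lombufoxingikiiji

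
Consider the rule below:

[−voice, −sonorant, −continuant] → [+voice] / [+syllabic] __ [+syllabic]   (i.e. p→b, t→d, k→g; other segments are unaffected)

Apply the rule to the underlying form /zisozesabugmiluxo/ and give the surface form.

zisozesabugmiluxo

No segment of /zisozesabugmiluxo/ meets the structural description of the rule, so the form surfaces unchanged.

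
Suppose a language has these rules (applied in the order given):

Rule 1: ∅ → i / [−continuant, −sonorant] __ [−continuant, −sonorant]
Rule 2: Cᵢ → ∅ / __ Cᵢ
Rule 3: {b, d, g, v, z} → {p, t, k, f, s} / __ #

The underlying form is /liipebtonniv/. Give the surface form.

Rule 1 (stop-cluster i-epenthesis): /b/ and /t/ form a stop–stop cluster, so [i] is inserted between them. /liipebtonniv/ → liipebitonniv.
Rule 2 (degemination): /nn/ is a geminate; the first /n/ deletes. /liipebitonniv/ → liipebitoniv.
Rule 3 (final devoicing): /v/ is a voiced obstruent in word-final position, so it devoices to [f]. /liipebitoniv/ → liipebitonif.

liipebitonif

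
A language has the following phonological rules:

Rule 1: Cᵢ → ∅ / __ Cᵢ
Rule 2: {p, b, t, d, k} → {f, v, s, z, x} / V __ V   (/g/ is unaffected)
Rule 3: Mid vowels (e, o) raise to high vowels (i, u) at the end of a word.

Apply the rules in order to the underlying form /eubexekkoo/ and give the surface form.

Rule 1 (degemination): /kk/ is a geminate; the first /k/ deletes. /eubexekkoo/ → eubexekoo.
Rule 2 (intervocalic spirantization): /b/ is a stop between vowels /u/ and /e/, so it spirantizes to the fricative [v]. /k/ is a stop between vowels /e/ and /o/, so it spirantizes to the fricative [x]. /eubexekoo/ → euvexexoo.
Rule 3 (final vowel raising): /o/ is a mid vowel in word-final position, so it raises to [u]. /euvexexoo/ → euvexexou.

euvexexou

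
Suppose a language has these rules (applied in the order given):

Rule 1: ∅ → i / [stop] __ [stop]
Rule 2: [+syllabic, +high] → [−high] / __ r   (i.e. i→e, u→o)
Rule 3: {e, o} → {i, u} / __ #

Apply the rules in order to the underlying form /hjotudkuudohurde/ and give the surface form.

hjotudikuudohordi

Rule 1 (stop-cluster i-epenthesis): /d/ and /k/ form a stop–stop cluster, so [i] is inserted between them. /hjotudkuudohurde/ → hjotudikuudohurde.
Rule 2 (pre-rhotic lowering): /u/ is a high vowel immediately before /r/, so it lowers to [o]. /hjotudikuudohurde/ → hjotudikuudohorde.
Rule 3 (final vowel raising): /e/ is a mid vowel in word-final position, so it raises to [i]. /hjotudikuudohorde/ → hjotudikuudohordi.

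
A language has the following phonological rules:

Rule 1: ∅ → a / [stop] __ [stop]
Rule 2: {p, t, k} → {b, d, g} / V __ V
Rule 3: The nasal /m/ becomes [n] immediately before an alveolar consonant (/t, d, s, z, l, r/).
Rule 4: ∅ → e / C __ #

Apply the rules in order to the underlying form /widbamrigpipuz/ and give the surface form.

widabanrigabibuze

Rule 1 (stop-cluster a-epenthesis): /d/ and /b/ form a stop–stop cluster, so [a] is inserted between them. /g/ and /p/ form a stop–stop cluster, so [a] is inserted between them. /widbamrigpipuz/ → widabamrigapipuz.
Rule 2 (intervocalic voicing): /p/ is a voiceless stop between vowels /a/ and /i/, so it voices to [b]. /p/ is a voiceless stop between vowels /i/ and /u/, so it voices to [b]. /widabamrigapipuz/ → widabamrigabibuz.
Rule 3 (nasal place assimilation): /m/ precedes the alveolar consonant /r/, so it assimilates in place to [n]. /widabamrigabibuz/ → widabanrigabibuz.
Rule 4 (final e-epenthesis): the form ends in the consonant /z/, so [e] is inserted word-finally. /widabanrigabibuz/ → widabanrigabibuze.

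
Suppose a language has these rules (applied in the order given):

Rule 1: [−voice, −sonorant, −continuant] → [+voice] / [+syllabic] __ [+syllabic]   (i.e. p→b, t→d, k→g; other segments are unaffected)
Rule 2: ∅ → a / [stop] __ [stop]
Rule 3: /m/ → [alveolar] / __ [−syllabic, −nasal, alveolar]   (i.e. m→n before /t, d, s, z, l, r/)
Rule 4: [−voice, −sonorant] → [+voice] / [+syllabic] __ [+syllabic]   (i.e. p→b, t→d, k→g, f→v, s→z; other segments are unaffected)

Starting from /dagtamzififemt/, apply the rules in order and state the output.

Rule 1 (intervocalic voicing): no segment meets the environment; /dagtamzififemt/ is unchanged.
Rule 2 (stop-cluster a-epenthesis): /g/ and /t/ form a stop–stop cluster, so [a] is inserted between them. /dagtamzififemt/ → dagatamzififemt.
Rule 3 (nasal place assimilation): /m/ precedes the alveolar consonant /z/, so it assimilates in place to [n]. /m/ precedes the alveolar consonant /t/, so it assimilates in place to [n]. /dagatamzififemt/ → dagatanzififent.
Rule 4 (intervocalic voicing): /t/ is a voiceless obstruent between vowels /a/ and /a/, so it voices to [d]. /f/ is a voiceless obstruent between vowels /i/ and /i/, so it voices to [v]. /f/ is a voiceless obstruent between vowels /i/ and /e/, so it voices to [v]. /dagatanzififent/ → dagadanzivivent.

dagadanzivivent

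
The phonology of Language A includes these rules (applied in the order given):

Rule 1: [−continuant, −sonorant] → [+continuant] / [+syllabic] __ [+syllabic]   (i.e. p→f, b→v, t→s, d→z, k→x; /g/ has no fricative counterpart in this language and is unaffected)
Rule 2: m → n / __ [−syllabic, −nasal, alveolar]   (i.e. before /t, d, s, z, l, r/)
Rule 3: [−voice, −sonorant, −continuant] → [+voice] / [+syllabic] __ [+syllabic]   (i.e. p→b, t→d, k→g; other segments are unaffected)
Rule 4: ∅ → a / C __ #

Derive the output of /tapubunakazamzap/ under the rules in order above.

tafuvunaxazanzapa

Rule 1 (intervocalic spirantization): /p/ is a stop between vowels /a/ and /u/, so it spirantizes to the fricative [f]. /b/ is a stop between vowels /u/ and /u/, so it spirantizes to the fricative [v]. /k/ is a stop between vowels /a/ and /a/, so it spirantizes to the fricative [x]. /tapubunakazamzap/ → tafuvunaxazamzap.
Rule 2 (nasal place assimilation): /m/ precedes the alveolar consonant /z/, so it assimilates in place to [n]. /tafuvunaxazamzap/ → tafuvunaxazanzap.
Rule 3 (intervocalic voicing): no segment meets the environment; /tafuvunaxazanzap/ is unchanged.
Rule 4 (final a-epenthesis): the form ends in the consonant /p/, so [a] is inserted word-finally. /tafuvunaxazanzap/ → tafuvunaxazanzapa.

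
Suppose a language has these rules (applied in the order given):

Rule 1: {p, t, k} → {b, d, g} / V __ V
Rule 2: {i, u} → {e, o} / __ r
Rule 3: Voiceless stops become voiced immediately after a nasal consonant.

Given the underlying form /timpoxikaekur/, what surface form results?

Rule 1 (intervocalic voicing): /k/ is a voiceless stop between vowels /i/ and /a/, so it voices to [g]. /k/ is a voiceless stop between vowels /e/ and /u/, so it voices to [g]. /timpoxikaekur/ → timpoxigaegur.
Rule 2 (pre-rhotic lowering): /u/ is a high vowel immediately before /r/, so it lowers to [o]. /timpoxigaegur/ → timpoxigaegor.
Rule 3 (post-nasal voicing): /p/ is a voiceless stop immediately after the nasal /m/, so it voices to [b]. /timpoxigaegor/ → timboxigaegor.

timboxigaegor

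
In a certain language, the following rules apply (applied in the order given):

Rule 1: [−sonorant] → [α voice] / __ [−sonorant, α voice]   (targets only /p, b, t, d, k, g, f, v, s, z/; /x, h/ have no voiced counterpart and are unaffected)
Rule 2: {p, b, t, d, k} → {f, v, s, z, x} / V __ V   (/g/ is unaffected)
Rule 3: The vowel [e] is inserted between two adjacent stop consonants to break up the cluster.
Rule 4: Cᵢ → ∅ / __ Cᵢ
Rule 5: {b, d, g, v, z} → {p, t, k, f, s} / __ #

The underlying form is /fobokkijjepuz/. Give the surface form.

fovokekijefus

Rule 1 (regressive voicing assimilation): no segment meets the environment; /fobokkijjepuz/ is unchanged.
Rule 2 (intervocalic spirantization): /b/ is a stop between vowels /o/ and /o/, so it spirantizes to the fricative [v]. /p/ is a stop between vowels /e/ and /u/, so it spirantizes to the fricative [f]. /fobokkijjepuz/ → fovokkijjefuz.
Rule 3 (stop-cluster e-epenthesis): /k/ and /k/ form a stop–stop cluster, so [e] is inserted between them. /fovokkijjefuz/ → fovokekijjefuz.
Rule 4 (degemination): /jj/ is a geminate; the first /j/ deletes. /fovokekijjefuz/ → fovokekijefuz.
Rule 5 (final devoicing): /z/ is a voiced obstruent in word-final position, so it devoices to [s]. /fovokekijefuz/ → fovokekijefus.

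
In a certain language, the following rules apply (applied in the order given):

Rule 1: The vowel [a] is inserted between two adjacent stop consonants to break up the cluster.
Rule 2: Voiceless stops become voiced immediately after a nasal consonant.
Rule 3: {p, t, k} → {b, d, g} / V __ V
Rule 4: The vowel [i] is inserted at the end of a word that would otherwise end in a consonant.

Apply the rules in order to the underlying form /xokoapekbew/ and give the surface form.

xogoabegabewi

Rule 1 (stop-cluster a-epenthesis): /k/ and /b/ form a stop–stop cluster, so [a] is inserted between them. /xokoapekbew/ → xokoapekabew.
Rule 2 (post-nasal voicing): no segment meets the environment; /xokoapekabew/ is unchanged.
Rule 3 (intervocalic voicing): /k/ is a voiceless stop between vowels /o/ and /o/, so it voices to [g]. /p/ is a voiceless stop between vowels /a/ and /e/, so it voices to [b]. /k/ is a voiceless stop between vowels /e/ and /a/, so it voices to [g]. /xokoapekabew/ → xogoabegabew.
Rule 4 (final i-epenthesis): the form ends in the consonant /w/, so [i] is inserted word-finally. /xogoabegabew/ → xogoabegabewi.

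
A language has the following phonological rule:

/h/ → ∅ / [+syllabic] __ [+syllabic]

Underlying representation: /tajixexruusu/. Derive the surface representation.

No segment of /tajixexruusu/ meets the structural description of the rule, so the form surfaces unchanged.

tajixexruusu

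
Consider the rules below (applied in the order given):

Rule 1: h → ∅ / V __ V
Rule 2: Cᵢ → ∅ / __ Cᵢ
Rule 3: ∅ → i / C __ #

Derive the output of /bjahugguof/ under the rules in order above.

Rule 1 (intervocalic h-deletion): /h/ occurs between vowels /a/ and /u/, so it deletes. /bjahugguof/ → bjaugguof.
Rule 2 (degemination): /gg/ is a geminate; the first /g/ deletes. /bjaugguof/ → bjauguof.
Rule 3 (final i-epenthesis): the form ends in the consonant /f/, so [i] is inserted word-finally. /bjauguof/ → bjauguofi.

bjauguofi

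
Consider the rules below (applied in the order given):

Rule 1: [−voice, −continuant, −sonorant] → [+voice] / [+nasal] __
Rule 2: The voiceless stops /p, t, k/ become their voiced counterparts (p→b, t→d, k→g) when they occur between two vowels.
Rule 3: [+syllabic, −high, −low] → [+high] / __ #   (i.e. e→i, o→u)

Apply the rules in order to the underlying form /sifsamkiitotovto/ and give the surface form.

sifsamgiidodovtu

Rule 1 (post-nasal voicing): /k/ is a voiceless stop immediately after the nasal /m/, so it voices to [g]. /sifsamkiitotovto/ → sifsamgiitotovto.
Rule 2 (intervocalic voicing): /t/ is a voiceless stop between vowels /i/ and /o/, so it voices to [d]. /t/ is a voiceless stop between vowels /o/ and /o/, so it voices to [d]. /sifsamgiitotovto/ → sifsamgiidodovto.
Rule 3 (final vowel raising): /o/ is a mid vowel in word-final position, so it raises to [u]. /sifsamgiidodovto/ → sifsamgiidodovtu.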